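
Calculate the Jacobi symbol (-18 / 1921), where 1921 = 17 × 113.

First reduce: -18 ≡ 1903 (mod 1921).
Reciprocity: 1903 ≡ 3 and 1921 ≡ 1 (mod 4), so (1903/1921) = +(1921/1903).
Reduce top mod 1903: now compute (18/1903).
Pull out 2: since 1903 ≡ 7 (mod 8), (2/1903) = +1.
Reciprocity: 9 ≡ 1 and 1903 ≡ 3 (mod 4), so (9/1903) = +(1903/9).
Reduce top mod 9: now compute (4/9).
Pull out 2^2: since 9 ≡ 1 (mod 8), (2/9) = +1, so (2/9)^2 = +1.
Reached (1/9) = 1. Collecting the sign flips along the way, the symbol is +1.

1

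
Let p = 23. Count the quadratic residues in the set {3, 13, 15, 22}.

(3/23) = +1 → QR.
(13/23) = +1 → QR.
(15/23) = -1 → non-residue.
(22/23) = -1 → non-residue.
Total quadratic residues among the 4: 2.

2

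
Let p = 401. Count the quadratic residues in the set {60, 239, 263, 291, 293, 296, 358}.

(60/401) = -1 → non-residue.
(239/401) = +1 → QR.
(263/401) = +1 → QR.
(291/401) = +1 → QR.
(293/401) = -1 → non-residue.
(296/401) = -1 → non-residue.
(358/401) = +1 → QR.
Total quadratic residues among the 7: 4.

4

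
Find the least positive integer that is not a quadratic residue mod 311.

(2/311) = +1, so 2 is a residue.
(3/311) = +1, so 3 is a residue.
(4/311) = +1, so 4 is a residue.
(5/311) = +1, so 5 is a residue.
(6/311) = +1, so 6 is a residue.
(7/311) = +1, so 7 is a residue.
(8/311) = +1, so 8 is a residue.
(9/311) = +1, so 9 is a residue.
(10/311) = +1, so 10 is a residue.
(11/311) = −1, so 11 is the smallest positive non-residue mod 311.

11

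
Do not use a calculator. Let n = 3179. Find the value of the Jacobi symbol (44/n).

0

Pull out 2^2: since 3179 ≡ 3 (mod 8), (2/3179) = -1, so (2/3179)^2 = +1.
Reciprocity: 11 ≡ 3 and 3179 ≡ 3 (mod 4), so (11/3179) = −(3179/11).
Reduce top mod 11: now compute (0/11).
Top reduces to 0: gcd > 1, so the symbol is 0.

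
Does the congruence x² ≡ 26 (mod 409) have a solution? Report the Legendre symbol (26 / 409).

-1

Pull out 2: since 409 ≡ 1 (mod 8), (2/409) = +1.
Reciprocity: 13 ≡ 1 and 409 ≡ 1 (mod 4), so (13/409) = +(409/13).
Reduce top mod 13: now compute (6/13).
Pull out 2: since 13 ≡ 5 (mod 8), (2/13) = -1.
Reciprocity: 3 ≡ 3 and 13 ≡ 1 (mod 4), so (3/13) = +(13/3).
Reduce top mod 3: now compute (1/3).
Reached (1/3) = 1. Collecting the sign flips along the way, the symbol is -1.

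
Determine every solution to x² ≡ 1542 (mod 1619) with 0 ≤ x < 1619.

Since 1619 ≡ 3 (mod 4), a square root of 1542 is 1542^((1619+1)/4) = 1542^405 mod 1619.
Repeated squaring: 1542^2≡1072, 1542^4≡1313, 1542^8≡1353, 1542^16≡1139, 1542^32≡502, 1542^64≡1059, 1542^128≡1133, 1542^256≡1441 (mod 1619).
1542^405 = 1542^(256+128+16+4+1) ≡ 862 (mod 1619).
Check: 862² = 743044 ≡ 1542 (mod 1619). The two roots are 757 and 862.

757, 862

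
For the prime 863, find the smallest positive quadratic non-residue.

(2/863) = +1, so 2 is a residue.
(3/863) = +1, so 3 is a residue.
(4/863) = +1, so 4 is a residue.
(5/863) = −1, so 5 is the smallest positive non-residue mod 863.

5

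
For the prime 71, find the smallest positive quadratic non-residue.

7

(2/71) = +1, so 2 is a residue.
(3/71) = +1, so 3 is a residue.
(4/71) = +1, so 4 is a residue.
(5/71) = +1, so 5 is a residue.
(6/71) = +1, so 6 is a residue.
(7/71) = −1, so 7 is the smallest positive non-residue mod 71.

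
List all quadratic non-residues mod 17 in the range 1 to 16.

Square k = 1,…,8 (k and 17−k give the same square):
1²=1, 2²=4, 3²=9, 4²=16, 5²≡8, 6²≡2, 7²≡15, 8²≡13 (mod 17).
The residues are {1, 2, 4, 8, 9, 13, 15, 16}; the non-residues are the remaining 8 nonzero classes.

3 5 6 7 10 11 12 14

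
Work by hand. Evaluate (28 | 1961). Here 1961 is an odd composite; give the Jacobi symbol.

Pull out 2^2: since 1961 ≡ 1 (mod 8), (2/1961) = +1, so (2/1961)^2 = +1.
Reciprocity: 7 ≡ 3 and 1961 ≡ 1 (mod 4), so (7/1961) = +(1961/7).
Reduce top mod 7: now compute (1/7).
Reached (1/7) = 1. Collecting the sign flips along the way, the symbol is +1.

1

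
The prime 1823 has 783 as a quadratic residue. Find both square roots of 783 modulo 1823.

315, 1508

Since 1823 ≡ 3 (mod 4), a square root of 783 is 783^((1823+1)/4) = 783^456 mod 1823.
Repeated squaring: 783^2≡561, 783^4≡1165, 783^8≡913, 783^16≡458, 783^32≡119, 783^64≡1400, 783^128≡275, 783^256≡882 (mod 1823).
783^456 = 783^(256+128+64+8) ≡ 1508 (mod 1823).
Check: 1508² = 2274064 ≡ 783 (mod 1823). The two roots are 315 and 1508.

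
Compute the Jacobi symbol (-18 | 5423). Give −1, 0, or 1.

First reduce: -18 ≡ 5405 (mod 5423).
Reciprocity: 5405 ≡ 1 and 5423 ≡ 3 (mod 4), so (5405/5423) = +(5423/5405).
Reduce top mod 5405: now compute (18/5405).
Pull out 2: since 5405 ≡ 5 (mod 8), (2/5405) = -1.
Reciprocity: 9 ≡ 1 and 5405 ≡ 1 (mod 4), so (9/5405) = +(5405/9).
Reduce top mod 9: now compute (5/9).
Reciprocity: 5 ≡ 1 and 9 ≡ 1 (mod 4), so (5/9) = +(9/5).
Reduce top mod 5: now compute (4/5).
Pull out 2^2: since 5 ≡ 5 (mod 8), (2/5) = -1, so (2/5)^2 = +1.
Reached (1/5) = 1. Collecting the sign flips along the way, the symbol is -1.

-1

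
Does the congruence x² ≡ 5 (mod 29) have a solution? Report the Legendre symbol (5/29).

Euler's criterion: (5/29) ≡ 5^14 (mod 29).
5^2 ≡ 25 (mod 29)
5^4 ≡ 16 (mod 29)
5^8 ≡ 24 (mod 29)
5^14 = 5^(8+4+2) ≡ 1 (mod 29).
Result is 1, so (5/29) = 1.

1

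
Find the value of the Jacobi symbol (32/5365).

-1

Pull out 2^5: since 5365 ≡ 5 (mod 8), (2/5365) = -1, so (2/5365)^5 = -1.
Reached (1/5365) = 1. Collecting the sign flips along the way, the symbol is -1.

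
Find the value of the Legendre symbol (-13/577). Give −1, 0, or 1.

-1

Euler's criterion: (-13/577) ≡ 564^288 (mod 577).
564^2 ≡ 169 (mod 577)
564^4 ≡ 288 (mod 577)
564^8 ≡ 433 (mod 577)
564^16 ≡ 541 (mod 577)
564^32 ≡ 142 (mod 577)
564^64 ≡ 546 (mod 577)
564^128 ≡ 384 (mod 577)
564^256 ≡ 321 (mod 577)
564^288 = 564^(256+32) ≡ 576 (mod 577).
Result is 576 ≡ −1, so (-13/577) = −1.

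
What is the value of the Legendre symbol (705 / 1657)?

Reciprocity: 705 ≡ 1 and 1657 ≡ 1 (mod 4), so (705/1657) = +(1657/705).
Reduce top mod 705: now compute (247/705).
Reciprocity: 247 ≡ 3 and 705 ≡ 1 (mod 4), so (247/705) = +(705/247).
Reduce top mod 247: now compute (211/247).
Reciprocity: 211 ≡ 3 and 247 ≡ 3 (mod 4), so (211/247) = −(247/211).
Reduce top mod 211: now compute (36/211).
Pull out 2^2: since 211 ≡ 3 (mod 8), (2/211) = -1, so (2/211)^2 = +1.
Reciprocity: 9 ≡ 1 and 211 ≡ 3 (mod 4), so (9/211) = +(211/9).
Reduce top mod 9: now compute (4/9).
Pull out 2^2: since 9 ≡ 1 (mod 8), (2/9) = +1, so (2/9)^2 = +1.
Reached (1/9) = 1. Collecting the sign flips along the way, the symbol is -1.

-1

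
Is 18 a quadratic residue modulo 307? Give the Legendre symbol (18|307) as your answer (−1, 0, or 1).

-1

Pull out 2: since 307 ≡ 3 (mod 8), (2/307) = -1.
Reciprocity: 9 ≡ 1 and 307 ≡ 3 (mod 4), so (9/307) = +(307/9).
Reduce top mod 9: now compute (1/9).
Reached (1/9) = 1. Collecting the sign flips along the way, the symbol is -1.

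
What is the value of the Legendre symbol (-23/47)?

1

Euler's criterion: (-23/47) ≡ 24^23 (mod 47).
24^2 ≡ 12 (mod 47)
24^4 ≡ 3 (mod 47)
24^8 ≡ 9 (mod 47)
24^16 ≡ 34 (mod 47)
24^23 = 24^(16+4+2+1) ≡ 1 (mod 47).
Result is 1, so (-23/47) = 1.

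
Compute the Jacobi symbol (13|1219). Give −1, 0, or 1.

Reciprocity: 13 ≡ 1 and 1219 ≡ 3 (mod 4), so (13/1219) = +(1219/13).
Reduce top mod 13: now compute (10/13).
Pull out 2: since 13 ≡ 5 (mod 8), (2/13) = -1.
Reciprocity: 5 ≡ 1 and 13 ≡ 1 (mod 4), so (5/13) = +(13/5).
Reduce top mod 5: now compute (3/5).
Reciprocity: 3 ≡ 3 and 5 ≡ 1 (mod 4), so (3/5) = +(5/3).
Reduce top mod 3: now compute (2/3).
Pull out 2: since 3 ≡ 3 (mod 8), (2/3) = -1.
Reached (1/3) = 1. Collecting the sign flips along the way, the symbol is +1.

1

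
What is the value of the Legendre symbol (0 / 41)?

0

Top reduces to 0: gcd > 1, so the symbol is 0.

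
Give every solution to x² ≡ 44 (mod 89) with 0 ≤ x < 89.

89 ≡ 1 (mod 4), so we find a root by search.
Trying successive values, 20² = 400 ≡ 44 (mod 89). The other root is 89 − 20 = 69.

20, 69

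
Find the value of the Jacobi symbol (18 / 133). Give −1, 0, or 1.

Pull out 2: since 133 ≡ 5 (mod 8), (2/133) = -1.
Reciprocity: 9 ≡ 1 and 133 ≡ 1 (mod 4), so (9/133) = +(133/9).
Reduce top mod 9: now compute (7/9).
Reciprocity: 7 ≡ 3 and 9 ≡ 1 (mod 4), so (7/9) = +(9/7).
Reduce top mod 7: now compute (2/7).
Pull out 2: since 7 ≡ 7 (mod 8), (2/7) = +1.
Reached (1/7) = 1. Collecting the sign flips along the way, the symbol is -1.

-1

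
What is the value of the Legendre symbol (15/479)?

Euler's criterion: (15/479) ≡ 15^239 (mod 479).
15^2 ≡ 225 (mod 479)
15^4 ≡ 330 (mod 479)
15^8 ≡ 167 (mod 479)
15^16 ≡ 107 (mod 479)
15^32 ≡ 432 (mod 479)
15^64 ≡ 293 (mod 479)
15^128 ≡ 108 (mod 479)
15^239 = 15^(128+64+32+8+4+2+1) ≡ 1 (mod 479).
Result is 1, so (15/479) = 1.

1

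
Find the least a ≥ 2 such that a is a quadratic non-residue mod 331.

2

(2/331) = −1, so 2 is the smallest positive non-residue mod 331.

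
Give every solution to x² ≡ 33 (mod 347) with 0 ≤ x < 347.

53, 294

Since 347 ≡ 3 (mod 4), a square root of 33 is 33^((347+1)/4) = 33^87 mod 347.
Repeated squaring: 33^2≡48, 33^4≡222, 33^8≡10, 33^16≡100, 33^32≡284, 33^64≡152 (mod 347).
33^87 = 33^(64+16+4+2+1) ≡ 53 (mod 347).
Check: 53² = 2809 ≡ 33 (mod 347). The two roots are 53 and 294.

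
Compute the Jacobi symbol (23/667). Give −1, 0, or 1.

0

Reciprocity: 23 ≡ 3 and 667 ≡ 3 (mod 4), so (23/667) = −(667/23).
Reduce top mod 23: now compute (0/23).
Top reduces to 0: gcd > 1, so the symbol is 0.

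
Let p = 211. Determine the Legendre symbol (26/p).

-1

Euler's criterion: (26/211) ≡ 26^105 (mod 211).
26^2 ≡ 43 (mod 211)
26^4 ≡ 161 (mod 211)
26^8 ≡ 179 (mod 211)
26^16 ≡ 180 (mod 211)
26^32 ≡ 117 (mod 211)
26^64 ≡ 185 (mod 211)
26^105 = 26^(64+32+8+1) ≡ 210 (mod 211).
Result is 210 ≡ −1, so (26/211) = −1.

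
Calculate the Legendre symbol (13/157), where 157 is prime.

Reciprocity: 13 ≡ 1 and 157 ≡ 1 (mod 4), so (13/157) = +(157/13).
Reduce top mod 13: now compute (1/13).
Reached (1/13) = 1. Collecting the sign flips along the way, the symbol is +1.

1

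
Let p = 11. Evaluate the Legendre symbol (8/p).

Pull out 2^3: since 11 ≡ 3 (mod 8), (2/11) = -1, so (2/11)^3 = -1.
Reached (1/11) = 1. Collecting the sign flips along the way, the symbol is -1.

-1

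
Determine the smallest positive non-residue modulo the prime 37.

(2/37) = −1, so 2 is the smallest positive non-residue mod 37.

2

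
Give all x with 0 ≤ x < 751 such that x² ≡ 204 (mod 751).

96, 655

Since 751 ≡ 3 (mod 4), a square root of 204 is 204^((751+1)/4) = 204^188 mod 751.
Repeated squaring: 204^2≡311, 204^4≡593, 204^8≡181, 204^16≡468, 204^32≡483, 204^64≡479, 204^128≡386 (mod 751).
204^188 = 204^(128+32+16+8+4) ≡ 655 (mod 751).
Check: 655² = 429025 ≡ 204 (mod 751). The two roots are 96 and 655.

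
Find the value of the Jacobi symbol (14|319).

Pull out 2: since 319 ≡ 7 (mod 8), (2/319) = +1.
Reciprocity: 7 ≡ 3 and 319 ≡ 3 (mod 4), so (7/319) = −(319/7).
Reduce top mod 7: now compute (4/7).
Pull out 2^2: since 7 ≡ 7 (mod 8), (2/7) = +1, so (2/7)^2 = +1.
Reached (1/7) = 1. Collecting the sign flips along the way, the symbol is -1.

-1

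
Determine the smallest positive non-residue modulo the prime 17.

(2/17) = +1, so 2 is a residue.
(3/17) = −1, so 3 is the smallest positive non-residue mod 17.

3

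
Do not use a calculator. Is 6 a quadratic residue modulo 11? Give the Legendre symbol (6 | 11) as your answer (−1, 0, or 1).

Euler's criterion: (6/11) ≡ 6^5 (mod 11).
6^2 ≡ 3 (mod 11)
6^4 ≡ 9 (mod 11)
6^5 = 6^(4+1) ≡ 10 (mod 11).
Result is 10 ≡ −1, so (6/11) = −1.

-1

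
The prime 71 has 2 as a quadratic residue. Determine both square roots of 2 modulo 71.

Since 71 ≡ 3 (mod 4), a square root of 2 is 2^((71+1)/4) = 2^18 mod 71.
Repeated squaring: 2^2≡4, 2^4≡16, 2^8≡43, 2^16≡3 (mod 71).
2^18 = 2^(16+2) ≡ 12 (mod 71).
Check: 12² = 144 ≡ 2 (mod 71). The two roots are 12 and 59.

12, 59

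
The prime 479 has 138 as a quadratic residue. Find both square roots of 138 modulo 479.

91, 388

Since 479 ≡ 3 (mod 4), a square root of 138 is 138^((479+1)/4) = 138^120 mod 479.
Repeated squaring: 138^2≡363, 138^4≡44, 138^8≡20, 138^16≡400, 138^32≡14, 138^64≡196 (mod 479).
138^120 = 138^(64+32+16+8) ≡ 388 (mod 479).
Check: 388² = 150544 ≡ 138 (mod 479). The two roots are 91 and 388.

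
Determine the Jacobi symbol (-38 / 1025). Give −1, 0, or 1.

-1

First reduce: -38 ≡ 987 (mod 1025).
Reciprocity: 987 ≡ 3 and 1025 ≡ 1 (mod 4), so (987/1025) = +(1025/987).
Reduce top mod 987: now compute (38/987).
Pull out 2: since 987 ≡ 3 (mod 8), (2/987) = -1.
Reciprocity: 19 ≡ 3 and 987 ≡ 3 (mod 4), so (19/987) = −(987/19).
Reduce top mod 19: now compute (18/19).
Pull out 2: since 19 ≡ 3 (mod 8), (2/19) = -1.
Reciprocity: 9 ≡ 1 and 19 ≡ 3 (mod 4), so (9/19) = +(19/9).
Reduce top mod 9: now compute (1/9).
Reached (1/9) = 1. Collecting the sign flips along the way, the symbol is -1.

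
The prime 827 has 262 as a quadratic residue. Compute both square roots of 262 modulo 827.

Since 827 ≡ 3 (mod 4), a square root of 262 is 262^((827+1)/4) = 262^207 mod 827.
Repeated squaring: 262^2≡3, 262^4≡9, 262^8≡81, 262^16≡772, 262^32≡544, 262^64≡697, 262^128≡360 (mod 827).
262^207 = 262^(128+64+8+4+2+1) ≡ 33 (mod 827).
Check: 33² = 1089 ≡ 262 (mod 827). The two roots are 33 and 794.

33, 794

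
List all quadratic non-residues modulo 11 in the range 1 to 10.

Square k = 1,…,5 (k and 11−k give the same square):
1²=1, 2²=4, 3²=9, 4²≡5, 5²≡3 (mod 11).
The residues are {1, 3, 4, 5, 9}; the non-residues are the remaining 5 nonzero classes.

2, 6, 7, 8, 10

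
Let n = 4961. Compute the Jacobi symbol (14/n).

Pull out 2: since 4961 ≡ 1 (mod 8), (2/4961) = +1.
Reciprocity: 7 ≡ 3 and 4961 ≡ 1 (mod 4), so (7/4961) = +(4961/7).
Reduce top mod 7: now compute (5/7).
Reciprocity: 5 ≡ 1 and 7 ≡ 3 (mod 4), so (5/7) = +(7/5).
Reduce top mod 5: now compute (2/5).
Pull out 2: since 5 ≡ 5 (mod 8), (2/5) = -1.
Reached (1/5) = 1. Collecting the sign flips along the way, the symbol is -1.

-1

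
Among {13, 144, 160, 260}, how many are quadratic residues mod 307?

3

(13/307) = -1 → non-residue.
(144/307) = +1 → QR.
(160/307) = +1 → QR.
(260/307) = +1 → QR.
Total quadratic residues among the 4: 3.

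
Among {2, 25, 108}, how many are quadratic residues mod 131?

2

(2/131) = -1 → non-residue.
(25/131) = +1 → QR.
(108/131) = +1 → QR.
Total quadratic residues among the 3: 2.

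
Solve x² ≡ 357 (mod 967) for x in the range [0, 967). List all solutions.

65, 902

Since 967 ≡ 3 (mod 4), a square root of 357 is 357^((967+1)/4) = 357^242 mod 967.
Repeated squaring: 357^2≡772, 357^4≡312, 357^8≡644, 357^16≡860, 357^32≡812, 357^64≡817, 357^128≡259 (mod 967).
357^242 = 357^(128+64+32+16+2) ≡ 65 (mod 967).
Check: 65² = 4225 ≡ 357 (mod 967). The two roots are 65 and 902.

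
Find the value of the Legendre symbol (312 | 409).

-1

Pull out 2^3: since 409 ≡ 1 (mod 8), (2/409) = +1, so (2/409)^3 = +1.
Reciprocity: 39 ≡ 3 and 409 ≡ 1 (mod 4), so (39/409) = +(409/39).
Reduce top mod 39: now compute (19/39).
Reciprocity: 19 ≡ 3 and 39 ≡ 3 (mod 4), so (19/39) = −(39/19).
Reduce top mod 19: now compute (1/19).
Reached (1/19) = 1. Collecting the sign flips along the way, the symbol is -1.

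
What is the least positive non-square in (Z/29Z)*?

(2/29) = −1, so 2 is the smallest positive non-residue mod 29.

2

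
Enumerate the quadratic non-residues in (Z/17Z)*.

3 5 6 7 10 11 12 14

Square k = 1,…,8 (k and 17−k give the same square):
1²=1, 2²=4, 3²=9, 4²=16, 5²≡8, 6²≡2, 7²≡15, 8²≡13 (mod 17).
The residues are {1, 2, 4, 8, 9, 13, 15, 16}; the non-residues are the remaining 8 nonzero classes.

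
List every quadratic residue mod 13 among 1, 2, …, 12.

Square k = 1,…,6 (k and 13−k give the same square):
1²=1, 2²=4, 3²=9, 4²≡3, 5²≡12, 6²≡10 (mod 13).
So the quadratic residues mod 13 are {1, 3, 4, 9, 10, 12}.

1, 3, 4, 9, 10, 12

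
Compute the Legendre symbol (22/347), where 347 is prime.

Euler's criterion: (22/347) ≡ 22^173 (mod 347).
22^2 ≡ 137 (mod 347)
22^4 ≡ 31 (mod 347)
22^8 ≡ 267 (mod 347)
22^16 ≡ 154 (mod 347)
22^32 ≡ 120 (mod 347)
22^64 ≡ 173 (mod 347)
22^128 ≡ 87 (mod 347)
22^173 = 22^(128+32+8+4+1) ≡ 346 (mod 347).
Result is 346 ≡ −1, so (22/347) = −1.

-1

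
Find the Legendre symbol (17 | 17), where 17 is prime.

0

First reduce: 17 ≡ 0 (mod 17).
Top reduces to 0: gcd > 1, so the symbol is 0.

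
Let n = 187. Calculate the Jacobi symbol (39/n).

1

Reciprocity: 39 ≡ 3 and 187 ≡ 3 (mod 4), so (39/187) = −(187/39).
Reduce top mod 39: now compute (31/39).
Reciprocity: 31 ≡ 3 and 39 ≡ 3 (mod 4), so (31/39) = −(39/31).
Reduce top mod 31: now compute (8/31).
Pull out 2^3: since 31 ≡ 7 (mod 8), (2/31) = +1, so (2/31)^3 = +1.
Reached (1/31) = 1. Collecting the sign flips along the way, the symbol is +1.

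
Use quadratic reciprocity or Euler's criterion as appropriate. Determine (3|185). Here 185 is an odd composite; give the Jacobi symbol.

Reciprocity: 3 ≡ 3 and 185 ≡ 1 (mod 4), so (3/185) = +(185/3).
Reduce top mod 3: now compute (2/3).
Pull out 2: since 3 ≡ 3 (mod 8), (2/3) = -1.
Reached (1/3) = 1. Collecting the sign flips along the way, the symbol is -1.

-1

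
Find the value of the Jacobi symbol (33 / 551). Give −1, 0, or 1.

-1

Reciprocity: 33 ≡ 1 and 551 ≡ 3 (mod 4), so (33/551) = +(551/33).
Reduce top mod 33: now compute (23/33).
Reciprocity: 23 ≡ 3 and 33 ≡ 1 (mod 4), so (23/33) = +(33/23).
Reduce top mod 23: now compute (10/23).
Pull out 2: since 23 ≡ 7 (mod 8), (2/23) = +1.
Reciprocity: 5 ≡ 1 and 23 ≡ 3 (mod 4), so (5/23) = +(23/5).
Reduce top mod 5: now compute (3/5).
Reciprocity: 3 ≡ 3 and 5 ≡ 1 (mod 4), so (3/5) = +(5/3).
Reduce top mod 3: now compute (2/3).
Pull out 2: since 3 ≡ 3 (mod 8), (2/3) = -1.
Reached (1/3) = 1. Collecting the sign flips along the way, the symbol is -1.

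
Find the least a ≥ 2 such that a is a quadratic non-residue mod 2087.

(2/2087) = +1, so 2 is a residue.
(3/2087) = +1, so 3 is a residue.
(4/2087) = +1, so 4 is a residue.
(5/2087) = −1, so 5 is the smallest positive non-residue mod 2087.

5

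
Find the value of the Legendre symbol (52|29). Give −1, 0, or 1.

First reduce: 52 ≡ 23 (mod 29).
Reciprocity: 23 ≡ 3 and 29 ≡ 1 (mod 4), so (23/29) = +(29/23).
Reduce top mod 23: now compute (6/23).
Pull out 2: since 23 ≡ 7 (mod 8), (2/23) = +1.
Reciprocity: 3 ≡ 3 and 23 ≡ 3 (mod 4), so (3/23) = −(23/3).
Reduce top mod 3: now compute (2/3).
Pull out 2: since 3 ≡ 3 (mod 8), (2/3) = -1.
Reached (1/3) = 1. Collecting the sign flips along the way, the symbol is +1.

1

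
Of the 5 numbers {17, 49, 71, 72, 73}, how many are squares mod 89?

(17/89) = +1 → QR.
(49/89) = +1 → QR.
(71/89) = +1 → QR.
(72/89) = +1 → QR.
(73/89) = +1 → QR.
Total quadratic residues among the 5: 5.

5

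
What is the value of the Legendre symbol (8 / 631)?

Pull out 2^3: since 631 ≡ 7 (mod 8), (2/631) = +1, so (2/631)^3 = +1.
Reached (1/631) = 1. Collecting the sign flips along the way, the symbol is +1.

1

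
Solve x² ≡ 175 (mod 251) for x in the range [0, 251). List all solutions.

41, 210

Since 251 ≡ 3 (mod 4), a square root of 175 is 175^((251+1)/4) = 175^63 mod 251.
Repeated squaring: 175^2≡3, 175^4≡9, 175^8≡81, 175^16≡35, 175^32≡221 (mod 251).
175^63 = 175^(32+16+8+4+2+1) ≡ 41 (mod 251).
Check: 41² = 1681 ≡ 175 (mod 251). The two roots are 41 and 210.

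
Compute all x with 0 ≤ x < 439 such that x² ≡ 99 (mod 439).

Since 439 ≡ 3 (mod 4), a square root of 99 is 99^((439+1)/4) = 99^110 mod 439.
Repeated squaring: 99^2≡143, 99^4≡255, 99^8≡53, 99^16≡175, 99^32≡334, 99^64≡50 (mod 439).
99^110 = 99^(64+32+8+4+2) ≡ 372 (mod 439).
Check: 372² = 138384 ≡ 99 (mod 439). The two roots are 67 and 372.

67, 372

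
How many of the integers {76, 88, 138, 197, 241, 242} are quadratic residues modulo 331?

4

(76/331) = +1 → QR.
(88/331) = +1 → QR.
(138/331) = -1 → non-residue.
(197/331) = +1 → QR.
(241/331) = +1 → QR.
(242/331) = -1 → non-residue.
Total quadratic residues among the 6: 4.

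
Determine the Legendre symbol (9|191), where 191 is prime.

1

Euler's criterion: (9/191) ≡ 9^95 (mod 191).
9^2 ≡ 81 (mod 191)
9^4 ≡ 67 (mod 191)
9^8 ≡ 96 (mod 191)
9^16 ≡ 48 (mod 191)
9^32 ≡ 12 (mod 191)
9^64 ≡ 144 (mod 191)
9^95 = 9^(64+16+8+4+2+1) ≡ 1 (mod 191).
Result is 1, so (9/191) = 1.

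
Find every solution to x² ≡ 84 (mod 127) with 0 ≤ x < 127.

46, 81

Since 127 ≡ 3 (mod 4), a square root of 84 is 84^((127+1)/4) = 84^32 mod 127.
Repeated squaring: 84^2≡71, 84^4≡88, 84^8≡124, 84^16≡9, 84^32≡81 (mod 127).
84^32 = 84^(32) ≡ 81 (mod 127).
Check: 81² = 6561 ≡ 84 (mod 127). The two roots are 46 and 81.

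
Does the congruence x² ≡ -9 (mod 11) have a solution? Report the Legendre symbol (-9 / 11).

-1

First reduce: -9 ≡ 2 (mod 11).
Pull out 2: since 11 ≡ 3 (mod 8), (2/11) = -1.
Reached (1/11) = 1. Collecting the sign flips along the way, the symbol is -1.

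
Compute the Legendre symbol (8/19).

-1

Pull out 2^3: since 19 ≡ 3 (mod 8), (2/19) = -1, so (2/19)^3 = -1.
Reached (1/19) = 1. Collecting the sign flips along the way, the symbol is -1.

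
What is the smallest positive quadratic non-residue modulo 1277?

2

(2/1277) = −1, so 2 is the smallest positive non-residue mod 1277.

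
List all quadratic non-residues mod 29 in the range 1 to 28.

Square k = 1,…,14 (k and 29−k give the same square):
1²=1, 2²=4, 3²=9, 4²=16, 5²=25, 6²≡7, 7²≡20, 8²≡6, 9²≡23, 10²≡13, 11²≡5, 12²≡28, 13²≡24, 14²≡22 (mod 29).
The residues are {1, 4, 5, 6, 7, 9, 13, 16, 20, 22, 23, 24, 25, 28}; the non-residues are the remaining 14 nonzero classes.

2, 3, 8, 10, 11, 12, 14, 15, 17, 18, 19, 21, 26, 27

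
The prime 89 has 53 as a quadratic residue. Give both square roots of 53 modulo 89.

89 ≡ 1 (mod 4), so we find a root by search.
Trying successive values, 26² = 676 ≡ 53 (mod 89). The other root is 89 − 26 = 63.

26, 63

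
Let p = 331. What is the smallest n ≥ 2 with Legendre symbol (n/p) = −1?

(2/331) = −1, so 2 is the smallest positive non-residue mod 331.

2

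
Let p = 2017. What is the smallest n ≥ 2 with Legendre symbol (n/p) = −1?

5

(2/2017) = +1, so 2 is a residue.
(3/2017) = +1, so 3 is a residue.
(4/2017) = +1, so 4 is a residue.
(5/2017) = −1, so 5 is the smallest positive non-residue mod 2017.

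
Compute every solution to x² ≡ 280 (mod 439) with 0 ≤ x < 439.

Since 439 ≡ 3 (mod 4), a square root of 280 is 280^((439+1)/4) = 280^110 mod 439.
Repeated squaring: 280^2≡258, 280^4≡275, 280^8≡117, 280^16≡80, 280^32≡254, 280^64≡422 (mod 439).
280^110 = 280^(64+32+8+4+2) ≡ 104 (mod 439).
Check: 104² = 10816 ≡ 280 (mod 439). The two roots are 104 and 335.

104, 335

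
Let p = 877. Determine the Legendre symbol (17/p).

-1

Reciprocity: 17 ≡ 1 and 877 ≡ 1 (mod 4), so (17/877) = +(877/17).
Reduce top mod 17: now compute (10/17).
Pull out 2: since 17 ≡ 1 (mod 8), (2/17) = +1.
Reciprocity: 5 ≡ 1 and 17 ≡ 1 (mod 4), so (5/17) = +(17/5).
Reduce top mod 5: now compute (2/5).
Pull out 2: since 5 ≡ 5 (mod 8), (2/5) = -1.
Reached (1/5) = 1. Collecting the sign flips along the way, the symbol is -1.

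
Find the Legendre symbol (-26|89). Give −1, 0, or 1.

Euler's criterion: (-26/89) ≡ 63^44 (mod 89).
63^2 ≡ 53 (mod 89)
63^4 ≡ 50 (mod 89)
63^8 ≡ 8 (mod 89)
63^16 ≡ 64 (mod 89)
63^32 ≡ 2 (mod 89)
63^44 = 63^(32+8+4) ≡ 88 (mod 89).
Result is 88 ≡ −1, so (-26/89) = −1.

-1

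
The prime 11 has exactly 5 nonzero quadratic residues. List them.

1, 3, 4, 5, 9

Square k = 1,…,5 (k and 11−k give the same square):
1²=1, 2²=4, 3²=9, 4²≡5, 5²≡3 (mod 11).
So the quadratic residues mod 11 are {1, 3, 4, 5, 9}.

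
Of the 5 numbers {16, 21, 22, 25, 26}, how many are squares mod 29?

(16/29) = +1 → QR.
(21/29) = -1 → non-residue.
(22/29) = +1 → QR.
(25/29) = +1 → QR.
(26/29) = -1 → non-residue.
Total quadratic residues among the 5: 3.

3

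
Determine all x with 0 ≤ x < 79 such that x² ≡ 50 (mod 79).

Since 79 ≡ 3 (mod 4), a square root of 50 is 50^((79+1)/4) = 50^20 mod 79.
Repeated squaring: 50^2≡51, 50^4≡73, 50^8≡36, 50^16≡32 (mod 79).
50^20 = 50^(16+4) ≡ 45 (mod 79).
Check: 45² = 2025 ≡ 50 (mod 79). The two roots are 34 and 45.

34, 45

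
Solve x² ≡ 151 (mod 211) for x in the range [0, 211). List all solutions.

28, 183

Since 211 ≡ 3 (mod 4), a square root of 151 is 151^((211+1)/4) = 151^53 mod 211.
Repeated squaring: 151^2≡13, 151^4≡169, 151^8≡76, 151^16≡79, 151^32≡122 (mod 211).
151^53 = 151^(32+16+4+1) ≡ 183 (mod 211).
Check: 183² = 33489 ≡ 151 (mod 211). The two roots are 28 and 183.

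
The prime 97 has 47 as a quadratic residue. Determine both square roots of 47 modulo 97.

12, 85

97 ≡ 1 (mod 4), so we find a root by search.
Trying successive values, 12² = 144 ≡ 47 (mod 97). The other root is 97 − 12 = 85.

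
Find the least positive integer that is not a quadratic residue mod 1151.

(2/1151) = +1, so 2 is a residue.
(3/1151) = +1, so 3 is a residue.
(4/1151) = +1, so 4 is a residue.
(5/1151) = +1, so 5 is a residue.
(6/1151) = +1, so 6 is a residue.
(7/1151) = +1, so 7 is a residue.
(8/1151) = +1, so 8 is a residue.
(9/1151) = +1, so 9 is a residue.
(10/1151) = +1, so 10 is a residue.
(11/1151) = +1, so 11 is a residue.
(12/1151) = +1, so 12 is a residue.
(13/1151) = −1, so 13 is the smallest positive non-residue mod 1151.

13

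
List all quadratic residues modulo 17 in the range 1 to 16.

1,2,4,8,9,13,15,16

Square k = 1,…,8 (k and 17−k give the same square):
1²=1, 2²=4, 3²=9, 4²=16, 5²≡8, 6²≡2, 7²≡15, 8²≡13 (mod 17).
So the quadratic residues mod 17 are {1, 2, 4, 8, 9, 13, 15, 16}.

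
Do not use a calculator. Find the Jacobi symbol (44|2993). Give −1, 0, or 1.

1

Pull out 2^2: since 2993 ≡ 1 (mod 8), (2/2993) = +1, so (2/2993)^2 = +1.
Reciprocity: 11 ≡ 3 and 2993 ≡ 1 (mod 4), so (11/2993) = +(2993/11).
Reduce top mod 11: now compute (1/11).
Reached (1/11) = 1. Collecting the sign flips along the way, the symbol is +1.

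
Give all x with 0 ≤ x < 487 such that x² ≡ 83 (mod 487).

Since 487 ≡ 3 (mod 4), a square root of 83 is 83^((487+1)/4) = 83^122 mod 487.
Repeated squaring: 83^2≡71, 83^4≡171, 83^8≡21, 83^16≡441, 83^32≡168, 83^64≡465 (mod 487).
83^122 = 83^(64+32+16+8+2) ≡ 129 (mod 487).
Check: 129² = 16641 ≡ 83 (mod 487). The two roots are 129 and 358.

129, 358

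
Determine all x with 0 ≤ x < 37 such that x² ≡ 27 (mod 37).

8, 29

37 ≡ 1 (mod 4), so we find a root by search.
Trying successive values, 8² = 64 ≡ 27 (mod 37). The other root is 37 − 8 = 29.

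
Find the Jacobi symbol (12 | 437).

Pull out 2^2: since 437 ≡ 5 (mod 8), (2/437) = -1, so (2/437)^2 = +1.
Reciprocity: 3 ≡ 3 and 437 ≡ 1 (mod 4), so (3/437) = +(437/3).
Reduce top mod 3: now compute (2/3).
Pull out 2: since 3 ≡ 3 (mod 8), (2/3) = -1.
Reached (1/3) = 1. Collecting the sign flips along the way, the symbol is -1.

-1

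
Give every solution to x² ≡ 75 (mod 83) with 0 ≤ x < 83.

18, 65

Since 83 ≡ 3 (mod 4), a square root of 75 is 75^((83+1)/4) = 75^21 mod 83.
Repeated squaring: 75^2≡64, 75^4≡29, 75^8≡11, 75^16≡38 (mod 83).
75^21 = 75^(16+4+1) ≡ 65 (mod 83).
Check: 65² = 4225 ≡ 75 (mod 83). The two roots are 18 and 65.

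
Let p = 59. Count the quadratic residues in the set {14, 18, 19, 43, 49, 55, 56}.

2

(14/59) = -1 → non-residue.
(18/59) = -1 → non-residue.
(19/59) = +1 → QR.
(43/59) = -1 → non-residue.
(49/59) = +1 → QR.
(55/59) = -1 → non-residue.
(56/59) = -1 → non-residue.
Total quadratic residues among the 7: 2.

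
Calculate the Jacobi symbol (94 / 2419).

-1

Pull out 2: since 2419 ≡ 3 (mod 8), (2/2419) = -1.
Reciprocity: 47 ≡ 3 and 2419 ≡ 3 (mod 4), so (47/2419) = −(2419/47).
Reduce top mod 47: now compute (22/47).
Pull out 2: since 47 ≡ 7 (mod 8), (2/47) = +1.
Reciprocity: 11 ≡ 3 and 47 ≡ 3 (mod 4), so (11/47) = −(47/11).
Reduce top mod 11: now compute (3/11).
Reciprocity: 3 ≡ 3 and 11 ≡ 3 (mod 4), so (3/11) = −(11/3).
Reduce top mod 3: now compute (2/3).
Pull out 2: since 3 ≡ 3 (mod 8), (2/3) = -1.
Reached (1/3) = 1. Collecting the sign flips along the way, the symbol is -1.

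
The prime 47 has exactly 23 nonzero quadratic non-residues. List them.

5,10,11,13,15,19,20,22,23,26,29,30,31,33,35,38,39,40,41,43,44,45,46

Square k = 1,…,23 (k and 47−k give the same square):
1²=1, 2²=4, 3²=9, 4²=16, 5²=25, 6²=36, 7²≡2, 8²≡17, 9²≡34, 10²≡6, 11²≡27, 12²≡3, 13²≡28, 14²≡8, 15²≡37, 16²≡21, 17²≡7, 18²≡42, 19²≡32, 20²≡24, 21²≡18, 22²≡14, 23²≡12 (mod 47).
The residues are {1, 2, 3, 4, 6, 7, 8, 9, 12, 14, 16, 17, 18, 21, 24, 25, 27, 28, 32, 34, 36, 37, 42}; the non-residues are the remaining 23 nonzero classes.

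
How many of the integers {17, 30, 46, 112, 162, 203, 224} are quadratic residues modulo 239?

3

(17/239) = +1 → QR.
(30/239) = +1 → QR.
(46/239) = -1 → non-residue.
(112/239) = -1 → non-residue.
(162/239) = +1 → QR.
(203/239) = -1 → non-residue.
(224/239) = -1 → non-residue.
Total quadratic residues among the 7: 3.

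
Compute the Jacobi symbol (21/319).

Reciprocity: 21 ≡ 1 and 319 ≡ 3 (mod 4), so (21/319) = +(319/21).
Reduce top mod 21: now compute (4/21).
Pull out 2^2: since 21 ≡ 5 (mod 8), (2/21) = -1, so (2/21)^2 = +1.
Reached (1/21) = 1. Collecting the sign flips along the way, the symbol is +1.

1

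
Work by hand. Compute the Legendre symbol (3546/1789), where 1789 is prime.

First reduce: 3546 ≡ 1757 (mod 1789).
Reciprocity: 1757 ≡ 1 and 1789 ≡ 1 (mod 4), so (1757/1789) = +(1789/1757).
Reduce top mod 1757: now compute (32/1757).
Pull out 2^5: since 1757 ≡ 5 (mod 8), (2/1757) = -1, so (2/1757)^5 = -1.
Reached (1/1757) = 1. Collecting the sign flips along the way, the symbol is -1.

-1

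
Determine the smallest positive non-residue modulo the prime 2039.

(2/2039) = +1, so 2 is a residue.
(3/2039) = +1, so 3 is a residue.
(4/2039) = +1, so 4 is a residue.
(5/2039) = +1, so 5 is a residue.
(6/2039) = +1, so 6 is a residue.
(7/2039) = −1, so 7 is the smallest positive non-residue mod 2039.

7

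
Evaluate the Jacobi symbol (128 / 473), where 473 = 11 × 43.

Pull out 2^7: since 473 ≡ 1 (mod 8), (2/473) = +1, so (2/473)^7 = +1.
Reached (1/473) = 1. Collecting the sign flips along the way, the symbol is +1.

1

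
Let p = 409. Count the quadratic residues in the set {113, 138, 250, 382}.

3

(113/409) = -1 → non-residue.
(138/409) = +1 → QR.
(250/409) = +1 → QR.
(382/409) = +1 → QR.
Total quadratic residues among the 4: 3.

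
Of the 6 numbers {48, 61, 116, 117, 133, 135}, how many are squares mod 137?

3

(48/137) = -1 → non-residue.
(61/137) = +1 → QR.
(116/137) = -1 → non-residue.
(117/137) = -1 → non-residue.
(133/137) = +1 → QR.
(135/137) = +1 → QR.
Total quadratic residues among the 6: 3.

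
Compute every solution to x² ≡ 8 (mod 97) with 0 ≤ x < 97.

97 ≡ 1 (mod 4), so we find a root by search.
Trying successive values, 28² = 784 ≡ 8 (mod 97). The other root is 97 − 28 = 69.

28, 69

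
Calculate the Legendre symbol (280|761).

-1

Pull out 2^3: since 761 ≡ 1 (mod 8), (2/761) = +1, so (2/761)^3 = +1.
Reciprocity: 35 ≡ 3 and 761 ≡ 1 (mod 4), so (35/761) = +(761/35).
Reduce top mod 35: now compute (26/35).
Pull out 2: since 35 ≡ 3 (mod 8), (2/35) = -1.
Reciprocity: 13 ≡ 1 and 35 ≡ 3 (mod 4), so (13/35) = +(35/13).
Reduce top mod 13: now compute (9/13).
Reciprocity: 9 ≡ 1 and 13 ≡ 1 (mod 4), so (9/13) = +(13/9).
Reduce top mod 9: now compute (4/9).
Pull out 2^2: since 9 ≡ 1 (mod 8), (2/9) = +1, so (2/9)^2 = +1.
Reached (1/9) = 1. Collecting the sign flips along the way, the symbol is -1.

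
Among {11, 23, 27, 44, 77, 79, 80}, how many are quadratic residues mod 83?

(11/83) = +1 → QR.
(23/83) = +1 → QR.
(27/83) = +1 → QR.
(44/83) = +1 → QR.
(77/83) = +1 → QR.
(79/83) = -1 → non-residue.
(80/83) = -1 → non-residue.
Total quadratic residues among the 7: 5.

5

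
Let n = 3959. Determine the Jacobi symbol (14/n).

Pull out 2: since 3959 ≡ 7 (mod 8), (2/3959) = +1.
Reciprocity: 7 ≡ 3 and 3959 ≡ 3 (mod 4), so (7/3959) = −(3959/7).
Reduce top mod 7: now compute (4/7).
Pull out 2^2: since 7 ≡ 7 (mod 8), (2/7) = +1, so (2/7)^2 = +1.
Reached (1/7) = 1. Collecting the sign flips along the way, the symbol is -1.

-1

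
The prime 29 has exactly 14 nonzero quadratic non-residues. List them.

2,3,8,10,11,12,14,15,17,18,19,21,26,27

Square k = 1,…,14 (k and 29−k give the same square):
1²=1, 2²=4, 3²=9, 4²=16, 5²=25, 6²≡7, 7²≡20, 8²≡6, 9²≡23, 10²≡13, 11²≡5, 12²≡28, 13²≡24, 14²≡22 (mod 29).
The residues are {1, 4, 5, 6, 7, 9, 13, 16, 20, 22, 23, 24, 25, 28}; the non-residues are the remaining 14 nonzero classes.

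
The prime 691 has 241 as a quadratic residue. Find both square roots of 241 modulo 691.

Since 691 ≡ 3 (mod 4), a square root of 241 is 241^((691+1)/4) = 241^173 mod 691.
Repeated squaring: 241^2≡37, 241^4≡678, 241^8≡169, 241^16≡230, 241^32≡384, 241^64≡273, 241^128≡592 (mod 691).
241^173 = 241^(128+32+8+4+1) ≡ 499 (mod 691).
Check: 499² = 249001 ≡ 241 (mod 691). The two roots are 192 and 499.

192, 499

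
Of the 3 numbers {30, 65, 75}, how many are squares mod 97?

2

(30/97) = -1 → non-residue.
(65/97) = +1 → QR.
(75/97) = +1 → QR.
Total quadratic residues among the 3: 2.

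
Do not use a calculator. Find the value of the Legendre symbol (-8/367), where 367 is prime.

First reduce: -8 ≡ 359 (mod 367).
Reciprocity: 359 ≡ 3 and 367 ≡ 3 (mod 4), so (359/367) = −(367/359).
Reduce top mod 359: now compute (8/359).
Pull out 2^3: since 359 ≡ 7 (mod 8), (2/359) = +1, so (2/359)^3 = +1.
Reached (1/359) = 1. Collecting the sign flips along the way, the symbol is -1.

-1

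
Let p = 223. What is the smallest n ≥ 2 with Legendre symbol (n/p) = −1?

3

(2/223) = +1, so 2 is a residue.
(3/223) = −1, so 3 is the smallest positive non-residue mod 223.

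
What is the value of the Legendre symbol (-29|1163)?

Euler's criterion: (-29/1163) ≡ 1134^581 (mod 1163).
1134^2 ≡ 841 (mod 1163)
1134^4 ≡ 177 (mod 1163)
1134^8 ≡ 1091 (mod 1163)
1134^16 ≡ 532 (mod 1163)
1134^32 ≡ 415 (mod 1163)
1134^64 ≡ 101 (mod 1163)
1134^128 ≡ 897 (mod 1163)
1134^256 ≡ 976 (mod 1163)
1134^512 ≡ 79 (mod 1163)
1134^581 = 1134^(512+64+4+1) ≡ 1 (mod 1163).
Result is 1, so (-29/1163) = 1.

1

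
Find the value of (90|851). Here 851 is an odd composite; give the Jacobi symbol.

Pull out 2: since 851 ≡ 3 (mod 8), (2/851) = -1.
Reciprocity: 45 ≡ 1 and 851 ≡ 3 (mod 4), so (45/851) = +(851/45).
Reduce top mod 45: now compute (41/45).
Reciprocity: 41 ≡ 1 and 45 ≡ 1 (mod 4), so (41/45) = +(45/41).
Reduce top mod 41: now compute (4/41).
Pull out 2^2: since 41 ≡ 1 (mod 8), (2/41) = +1, so (2/41)^2 = +1.
Reached (1/41) = 1. Collecting the sign flips along the way, the symbol is -1.

-1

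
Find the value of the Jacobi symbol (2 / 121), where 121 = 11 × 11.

Pull out 2: since 121 ≡ 1 (mod 8), (2/121) = +1.
Reached (1/121) = 1. Collecting the sign flips along the way, the symbol is +1.

1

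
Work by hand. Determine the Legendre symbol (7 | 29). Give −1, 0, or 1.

Euler's criterion: (7/29) ≡ 7^14 (mod 29).
7^2 ≡ 20 (mod 29)
7^4 ≡ 23 (mod 29)
7^8 ≡ 7 (mod 29)
7^14 = 7^(8+4+2) ≡ 1 (mod 29).
Result is 1, so (7/29) = 1.

1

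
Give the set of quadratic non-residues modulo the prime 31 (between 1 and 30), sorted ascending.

3, 6, 11, 12, 13, 15, 17, 21, 22, 23, 24, 26, 27, 29, 30

Square k = 1,…,15 (k and 31−k give the same square):
1²=1, 2²=4, 3²=9, 4²=16, 5²=25, 6²≡5, 7²≡18, 8²≡2, 9²≡19, 10²≡7, 11²≡28, 12²≡20, 13²≡14, 14²≡10, 15²≡8 (mod 31).
The residues are {1, 2, 4, 5, 7, 8, 9, 10, 14, 16, 18, 19, 20, 25, 28}; the non-residues are the remaining 15 nonzero classes.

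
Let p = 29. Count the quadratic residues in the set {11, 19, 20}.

1

(11/29) = -1 → non-residue.
(19/29) = -1 → non-residue.
(20/29) = +1 → QR.
Total quadratic residues among the 3: 1.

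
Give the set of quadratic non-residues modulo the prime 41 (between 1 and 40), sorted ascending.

Square k = 1,…,20 (k and 41−k give the same square):
1²=1, 2²=4, 3²=9, 4²=16, 5²=25, 6²=36, 7²≡8, 8²≡23, 9²≡40, 10²≡18, 11²≡39, 12²≡21, 13²≡5, 14²≡32, 15²≡20, 16²≡10, 17²≡2, 18²≡37, 19²≡33, 20²≡31 (mod 41).
The residues are {1, 2, 4, 5, 8, 9, 10, 16, 18, 20, 21, 23, 25, 31, 32, 33, 36, 37, 39, 40}; the non-residues are the remaining 20 nonzero classes.

3, 6, 7, 11, 12, 13, 14, 15, 17, 19, 22, 24, 26, 27, 28, 29, 30, 34, 35, 38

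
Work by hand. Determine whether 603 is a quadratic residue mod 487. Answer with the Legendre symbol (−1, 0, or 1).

1

Euler's criterion: (603/487) ≡ 116^243 (mod 487).
116^2 ≡ 307 (mod 487)
116^4 ≡ 258 (mod 487)
116^8 ≡ 332 (mod 487)
116^16 ≡ 162 (mod 487)
116^32 ≡ 433 (mod 487)
116^64 ≡ 481 (mod 487)
116^128 ≡ 36 (mod 487)
116^243 = 116^(128+64+32+16+2+1) ≡ 1 (mod 487).
Result is 1, so (603/487) = 1.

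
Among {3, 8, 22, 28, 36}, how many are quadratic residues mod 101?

2

(3/101) = -1 → non-residue.
(8/101) = -1 → non-residue.
(22/101) = +1 → QR.
(28/101) = -1 → non-residue.
(36/101) = +1 → QR.
Total quadratic residues among the 5: 2.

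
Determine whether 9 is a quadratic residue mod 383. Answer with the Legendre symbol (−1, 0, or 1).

Reciprocity: 9 ≡ 1 and 383 ≡ 3 (mod 4), so (9/383) = +(383/9).
Reduce top mod 9: now compute (5/9).
Reciprocity: 5 ≡ 1 and 9 ≡ 1 (mod 4), so (5/9) = +(9/5).
Reduce top mod 5: now compute (4/5).
Pull out 2^2: since 5 ≡ 5 (mod 8), (2/5) = -1, so (2/5)^2 = +1.
Reached (1/5) = 1. Collecting the sign flips along the way, the symbol is +1.

1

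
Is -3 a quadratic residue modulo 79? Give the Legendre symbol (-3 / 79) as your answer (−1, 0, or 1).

First reduce: -3 ≡ 76 (mod 79).
Pull out 2^2: since 79 ≡ 7 (mod 8), (2/79) = +1, so (2/79)^2 = +1.
Reciprocity: 19 ≡ 3 and 79 ≡ 3 (mod 4), so (19/79) = −(79/19).
Reduce top mod 19: now compute (3/19).
Reciprocity: 3 ≡ 3 and 19 ≡ 3 (mod 4), so (3/19) = −(19/3).
Reduce top mod 3: now compute (1/3).
Reached (1/3) = 1. Collecting the sign flips along the way, the symbol is +1.

1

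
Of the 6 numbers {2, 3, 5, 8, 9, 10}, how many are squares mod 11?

(2/11) = -1 → non-residue.
(3/11) = +1 → QR.
(5/11) = +1 → QR.
(8/11) = -1 → non-residue.
(9/11) = +1 → QR.
(10/11) = -1 → non-residue.
Total quadratic residues among the 6: 3.

3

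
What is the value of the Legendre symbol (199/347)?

1

Euler's criterion: (199/347) ≡ 199^173 (mod 347).
199^2 ≡ 43 (mod 347)
199^4 ≡ 114 (mod 347)
199^8 ≡ 157 (mod 347)
199^16 ≡ 12 (mod 347)
199^32 ≡ 144 (mod 347)
199^64 ≡ 263 (mod 347)
199^128 ≡ 116 (mod 347)
199^173 = 199^(128+32+8+4+1) ≡ 1 (mod 347).
Result is 1, so (199/347) = 1.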